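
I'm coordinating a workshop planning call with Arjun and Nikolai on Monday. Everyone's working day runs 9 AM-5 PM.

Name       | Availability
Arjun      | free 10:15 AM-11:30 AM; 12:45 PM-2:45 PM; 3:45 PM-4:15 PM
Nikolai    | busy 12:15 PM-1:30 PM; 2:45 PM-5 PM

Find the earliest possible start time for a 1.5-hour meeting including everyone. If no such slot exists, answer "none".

none

Arjun free: 10:15-11:30, 12:45-14:45, 15:45-16:15.
Nikolai free: 09:00-12:15, 13:30-14:45 (invert busy blocks within the working day).
Arjun ∩ Nikolai: 10:15-11:30, 13:30-14:45.
No common window is at least 90 minutes long.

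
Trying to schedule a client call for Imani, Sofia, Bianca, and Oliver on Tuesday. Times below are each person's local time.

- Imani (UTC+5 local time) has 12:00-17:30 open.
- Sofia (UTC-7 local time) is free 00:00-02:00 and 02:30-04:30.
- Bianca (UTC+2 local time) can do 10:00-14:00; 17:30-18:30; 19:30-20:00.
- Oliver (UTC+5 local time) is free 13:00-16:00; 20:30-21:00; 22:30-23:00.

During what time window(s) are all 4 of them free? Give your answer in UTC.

Imani in UTC: 07:00-12:30 (subtract 5h to convert from UTC+5).
Sofia in UTC: 07:00-09:00, 09:30-11:30 (add 7h to convert from UTC-7).
Bianca in UTC: 08:00-12:00, 15:30-16:30, 17:30-18:00 (subtract 2h to convert from UTC+2).
Oliver in UTC: 08:00-11:00, 15:30-16:00, 17:30-18:00 (subtract 5h to convert from UTC+5).
Imani ∩ Sofia: 07:00-09:00, 09:30-11:30.
Imani ∩ Sofia ∩ Bianca: 08:00-09:00, 09:30-11:30.
Imani ∩ Sofia ∩ Bianca ∩ Oliver: 08:00-09:00, 09:30-11:00.
Those are the intersection windows.

08:00-09:00, 09:30-11:00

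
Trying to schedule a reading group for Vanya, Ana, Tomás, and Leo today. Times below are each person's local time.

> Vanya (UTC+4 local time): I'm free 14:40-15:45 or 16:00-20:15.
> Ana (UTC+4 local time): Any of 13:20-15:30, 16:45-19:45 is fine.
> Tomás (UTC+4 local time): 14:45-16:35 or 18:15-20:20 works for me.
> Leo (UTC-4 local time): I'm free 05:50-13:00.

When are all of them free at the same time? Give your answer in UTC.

10:45-11:30, 14:15-15:45

Vanya in UTC: 10:40-11:45, 12:00-16:15 (subtract 4h to convert from UTC+4).
Ana in UTC: 09:20-11:30, 12:45-15:45 (subtract 4h to convert from UTC+4).
Tomás in UTC: 10:45-12:35, 14:15-16:20 (subtract 4h to convert from UTC+4).
Leo in UTC: 09:50-17:00 (add 4h to convert from UTC-4).
Vanya ∩ Ana: 10:40-11:30, 12:45-15:45.
Vanya ∩ Ana ∩ Tomás: 10:45-11:30, 14:15-15:45.
Vanya ∩ Ana ∩ Tomás ∩ Leo: 10:45-11:30, 14:15-15:45.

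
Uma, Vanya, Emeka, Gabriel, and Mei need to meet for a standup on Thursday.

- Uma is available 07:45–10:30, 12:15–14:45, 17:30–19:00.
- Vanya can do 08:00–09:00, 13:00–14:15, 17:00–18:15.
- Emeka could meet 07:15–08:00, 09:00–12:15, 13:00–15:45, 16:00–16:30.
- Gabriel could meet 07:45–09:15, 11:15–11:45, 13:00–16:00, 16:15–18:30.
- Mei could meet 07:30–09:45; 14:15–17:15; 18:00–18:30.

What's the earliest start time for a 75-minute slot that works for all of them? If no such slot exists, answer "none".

none

Uma ∩ Vanya: 08:00-09:00, 13:00-14:15, 17:30-18:15.
Uma ∩ Vanya ∩ Emeka: 13:00-14:15.
Uma ∩ Vanya ∩ Emeka ∩ Gabriel: 13:00-14:15.
Uma ∩ Vanya ∩ Emeka ∩ Gabriel ∩ Mei: ∅.
There is no time when everyone is free.
No common window is at least 75 minutes long.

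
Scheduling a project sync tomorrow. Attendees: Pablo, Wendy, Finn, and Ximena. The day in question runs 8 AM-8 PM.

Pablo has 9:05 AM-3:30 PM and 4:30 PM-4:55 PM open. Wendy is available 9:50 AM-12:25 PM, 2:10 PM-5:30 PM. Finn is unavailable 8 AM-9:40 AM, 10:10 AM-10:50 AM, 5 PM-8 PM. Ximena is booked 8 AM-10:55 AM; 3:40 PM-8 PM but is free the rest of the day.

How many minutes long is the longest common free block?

90

Pablo free: 09:05-15:30, 16:30-16:55.
Wendy free: 09:50-12:25, 14:10-17:30.
Finn free: 09:40-10:10, 10:50-17:00 (invert busy blocks within the working day).
Ximena free: 10:55-15:40 (invert busy blocks within the working day).
Pablo ∩ Wendy: 09:50-12:25, 14:10-15:30, 16:30-16:55.
Pablo ∩ Wendy ∩ Finn: 09:50-10:10, 10:50-12:25, 14:10-15:30, 16:30-16:55.
Pablo ∩ Wendy ∩ Finn ∩ Ximena: 10:55-12:25, 14:10-15:30.
The longest is 10:55-12:25 at 90 minutes.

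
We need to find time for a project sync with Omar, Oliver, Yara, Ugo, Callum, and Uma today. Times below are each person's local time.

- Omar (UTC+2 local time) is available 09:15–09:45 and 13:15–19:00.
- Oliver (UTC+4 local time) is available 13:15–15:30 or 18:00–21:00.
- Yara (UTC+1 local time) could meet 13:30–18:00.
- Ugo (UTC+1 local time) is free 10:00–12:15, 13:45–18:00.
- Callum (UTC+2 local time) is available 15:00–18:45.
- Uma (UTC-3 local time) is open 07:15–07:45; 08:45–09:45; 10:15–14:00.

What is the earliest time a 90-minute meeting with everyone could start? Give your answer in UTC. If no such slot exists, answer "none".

Omar in UTC: 07:15-07:45, 11:15-17:00 (subtract 2h to convert from UTC+2).
Oliver in UTC: 09:15-11:30, 14:00-17:00 (subtract 4h to convert from UTC+4).
Yara in UTC: 12:30-17:00 (subtract 1h to convert from UTC+1).
Ugo in UTC: 09:00-11:15, 12:45-17:00 (subtract 1h to convert from UTC+1).
Callum in UTC: 13:00-16:45 (subtract 2h to convert from UTC+2).
Uma in UTC: 10:15-10:45, 11:45-12:45, 13:15-17:00 (add 3h to convert from UTC-3).
Omar ∩ Oliver: 11:15-11:30, 14:00-17:00.
Omar ∩ Oliver ∩ Yara: 14:00-17:00.
Omar ∩ Oliver ∩ Yara ∩ Ugo: 14:00-17:00.
Omar ∩ Oliver ∩ Yara ∩ Ugo ∩ Callum: 14:00-16:45.
Omar ∩ Oliver ∩ Yara ∩ Ugo ∩ Callum ∩ Uma: 14:00-16:45.
Those are the intersection windows.
The first common window of at least 90 minutes is 14:00-16:45, so the earliest start is 14:00.

14:00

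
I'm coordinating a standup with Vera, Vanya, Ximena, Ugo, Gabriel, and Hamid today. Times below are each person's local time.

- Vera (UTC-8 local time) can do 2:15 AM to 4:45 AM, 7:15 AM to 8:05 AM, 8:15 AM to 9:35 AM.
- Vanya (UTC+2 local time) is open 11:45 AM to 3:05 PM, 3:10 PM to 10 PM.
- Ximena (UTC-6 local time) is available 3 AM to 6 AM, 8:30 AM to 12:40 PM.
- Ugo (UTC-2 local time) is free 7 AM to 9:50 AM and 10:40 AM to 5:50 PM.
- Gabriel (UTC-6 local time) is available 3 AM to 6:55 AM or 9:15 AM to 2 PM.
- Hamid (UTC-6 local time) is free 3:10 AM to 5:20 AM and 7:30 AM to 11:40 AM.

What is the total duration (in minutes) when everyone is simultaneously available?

195

Vera in UTC: 10:15-12:45, 15:15-16:05, 16:15-17:35 (add 8h to convert from UTC-8).
Vanya in UTC: 09:45-13:05, 13:10-20:00 (subtract 2h to convert from UTC+2).
Ximena in UTC: 09:00-12:00, 14:30-18:40 (add 6h to convert from UTC-6).
Ugo in UTC: 09:00-11:50, 12:40-19:50 (add 2h to convert from UTC-2).
Gabriel in UTC: 09:00-12:55, 15:15-20:00 (add 6h to convert from UTC-6).
Hamid in UTC: 09:10-11:20, 13:30-17:40 (add 6h to convert from UTC-6).
Vera ∩ Vanya: 10:15-12:45, 15:15-16:05, 16:15-17:35.
Vera ∩ Vanya ∩ Ximena: 10:15-12:00, 15:15-16:05, 16:15-17:35.
Vera ∩ Vanya ∩ Ximena ∩ Ugo: 10:15-11:50, 15:15-16:05, 16:15-17:35.
Vera ∩ Vanya ∩ Ximena ∩ Ugo ∩ Gabriel: 10:15-11:50, 15:15-16:05, 16:15-17:35.
Vera ∩ Vanya ∩ Ximena ∩ Ugo ∩ Gabriel ∩ Hamid: 10:15-11:20, 15:15-16:05, 16:15-17:35.
Summing the common windows: 65 + 50 + 80 = 195 minutes.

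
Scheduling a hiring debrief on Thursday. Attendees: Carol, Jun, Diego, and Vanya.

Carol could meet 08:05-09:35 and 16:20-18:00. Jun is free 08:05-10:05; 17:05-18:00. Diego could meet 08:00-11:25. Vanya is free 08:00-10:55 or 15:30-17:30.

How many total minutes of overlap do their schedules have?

90

Carol ∩ Jun: 08:05-09:35, 17:05-18:00.
Carol ∩ Jun ∩ Diego: 08:05-09:35.
Carol ∩ Jun ∩ Diego ∩ Vanya: 08:05-09:35.
That's a single block of 90 minutes.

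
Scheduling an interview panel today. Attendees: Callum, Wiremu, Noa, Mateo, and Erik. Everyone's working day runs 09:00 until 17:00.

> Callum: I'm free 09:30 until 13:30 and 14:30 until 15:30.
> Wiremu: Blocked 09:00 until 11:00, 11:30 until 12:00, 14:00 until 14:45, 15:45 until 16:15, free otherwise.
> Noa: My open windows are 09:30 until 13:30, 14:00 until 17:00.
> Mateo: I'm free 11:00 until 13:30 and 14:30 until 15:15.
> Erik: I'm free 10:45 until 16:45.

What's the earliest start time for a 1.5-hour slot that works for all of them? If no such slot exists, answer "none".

12:00

Callum free: 09:30-13:30, 14:30-15:30.
Wiremu free: 11:00-11:30, 12:00-14:00, 14:45-15:45, 16:15-17:00 (invert busy blocks within the working day).
Noa free: 09:30-13:30, 14:00-17:00.
Mateo free: 11:00-13:30, 14:30-15:15.
Erik free: 10:45-16:45.
Callum ∩ Wiremu: 11:00-11:30, 12:00-13:30, 14:45-15:30.
Callum ∩ Wiremu ∩ Noa: 11:00-11:30, 12:00-13:30, 14:45-15:30.
Callum ∩ Wiremu ∩ Noa ∩ Mateo: 11:00-11:30, 12:00-13:30, 14:45-15:15.
Callum ∩ Wiremu ∩ Noa ∩ Mateo ∩ Erik: 11:00-11:30, 12:00-13:30, 14:45-15:15.
The first common window of at least 90 minutes is 12:00-13:30, so the earliest start is 12:00.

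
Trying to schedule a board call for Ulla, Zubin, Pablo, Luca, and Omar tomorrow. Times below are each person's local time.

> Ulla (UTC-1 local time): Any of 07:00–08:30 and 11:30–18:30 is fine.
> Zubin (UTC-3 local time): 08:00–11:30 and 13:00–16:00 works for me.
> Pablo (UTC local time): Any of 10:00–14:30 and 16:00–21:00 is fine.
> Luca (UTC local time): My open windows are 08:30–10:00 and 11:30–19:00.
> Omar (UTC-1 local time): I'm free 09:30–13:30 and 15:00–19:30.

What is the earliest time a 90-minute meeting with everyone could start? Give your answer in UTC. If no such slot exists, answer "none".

12:30

Ulla in UTC: 08:00-09:30, 12:30-19:30 (add 1h to convert from UTC-1).
Zubin in UTC: 11:00-14:30, 16:00-19:00 (add 3h to convert from UTC-3).
Pablo in UTC: 10:00-14:30, 16:00-21:00.
Luca in UTC: 08:30-10:00, 11:30-19:00.
Omar in UTC: 10:30-14:30, 16:00-20:30 (add 1h to convert from UTC-1).
Ulla ∩ Zubin: 12:30-14:30, 16:00-19:00.
Ulla ∩ Zubin ∩ Pablo: 12:30-14:30, 16:00-19:00.
Ulla ∩ Zubin ∩ Pablo ∩ Luca: 12:30-14:30, 16:00-19:00.
Ulla ∩ Zubin ∩ Pablo ∩ Luca ∩ Omar: 12:30-14:30, 16:00-19:00.
So the common availability across everyone is 12:30-14:30, 16:00-19:00.
The first common window of at least 90 minutes is 12:30-14:30, so the earliest start is 12:30.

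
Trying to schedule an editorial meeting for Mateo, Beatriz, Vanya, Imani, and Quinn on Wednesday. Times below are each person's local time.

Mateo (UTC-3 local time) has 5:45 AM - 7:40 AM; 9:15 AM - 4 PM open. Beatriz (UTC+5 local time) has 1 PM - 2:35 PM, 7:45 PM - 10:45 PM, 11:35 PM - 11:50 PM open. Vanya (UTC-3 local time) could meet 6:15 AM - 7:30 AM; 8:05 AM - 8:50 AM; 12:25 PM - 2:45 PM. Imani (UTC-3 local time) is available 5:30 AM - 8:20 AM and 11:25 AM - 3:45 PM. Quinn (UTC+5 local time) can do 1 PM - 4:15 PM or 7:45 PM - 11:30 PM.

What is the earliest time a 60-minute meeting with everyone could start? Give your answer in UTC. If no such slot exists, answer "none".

Mateo in UTC: 08:45-10:40, 12:15-19:00 (add 3h to convert from UTC-3).
Beatriz in UTC: 08:00-09:35, 14:45-17:45, 18:35-18:50 (subtract 5h to convert from UTC+5).
Vanya in UTC: 09:15-10:30, 11:05-11:50, 15:25-17:45 (add 3h to convert from UTC-3).
Imani in UTC: 08:30-11:20, 14:25-18:45 (add 3h to convert from UTC-3).
Quinn in UTC: 08:00-11:15, 14:45-18:30 (subtract 5h to convert from UTC+5).
Mateo ∩ Beatriz: 08:45-09:35, 14:45-17:45, 18:35-18:50.
Mateo ∩ Beatriz ∩ Vanya: 09:15-09:35, 15:25-17:45.
Mateo ∩ Beatriz ∩ Vanya ∩ Imani: 09:15-09:35, 15:25-17:45.
Mateo ∩ Beatriz ∩ Vanya ∩ Imani ∩ Quinn: 09:15-09:35, 15:25-17:45.
The first common window of at least 60 minutes is 15:25-17:45, so the earliest start is 15:25.

15:25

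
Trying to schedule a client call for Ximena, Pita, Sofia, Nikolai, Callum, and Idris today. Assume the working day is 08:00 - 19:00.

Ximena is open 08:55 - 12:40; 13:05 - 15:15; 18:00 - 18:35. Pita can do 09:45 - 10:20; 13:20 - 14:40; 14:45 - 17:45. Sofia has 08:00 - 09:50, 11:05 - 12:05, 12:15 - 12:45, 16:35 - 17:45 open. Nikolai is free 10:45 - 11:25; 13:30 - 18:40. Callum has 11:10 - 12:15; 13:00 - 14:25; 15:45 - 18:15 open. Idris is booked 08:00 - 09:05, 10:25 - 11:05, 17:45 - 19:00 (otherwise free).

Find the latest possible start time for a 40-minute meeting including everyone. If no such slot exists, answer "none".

Ximena free: 08:55-12:40, 13:05-15:15, 18:00-18:35.
Pita free: 09:45-10:20, 13:20-14:40, 14:45-17:45.
Sofia free: 08:00-09:50, 11:05-12:05, 12:15-12:45, 16:35-17:45.
Nikolai free: 10:45-11:25, 13:30-18:40.
Callum free: 11:10-12:15, 13:00-14:25, 15:45-18:15.
Idris free: 09:05-10:25, 11:05-17:45 (invert busy blocks within the working day).
Ximena ∩ Pita: 09:45-10:20, 13:20-14:40, 14:45-15:15.
Ximena ∩ Pita ∩ Sofia: 09:45-09:50.
Ximena ∩ Pita ∩ Sofia ∩ Nikolai: ∅.
Ximena ∩ Pita ∩ Sofia ∩ Nikolai ∩ Callum: ∅.
Ximena ∩ Pita ∩ Sofia ∩ Nikolai ∩ Callum ∩ Idris: ∅.
There is no time when everyone is free.
No common window is at least 40 minutes long.

none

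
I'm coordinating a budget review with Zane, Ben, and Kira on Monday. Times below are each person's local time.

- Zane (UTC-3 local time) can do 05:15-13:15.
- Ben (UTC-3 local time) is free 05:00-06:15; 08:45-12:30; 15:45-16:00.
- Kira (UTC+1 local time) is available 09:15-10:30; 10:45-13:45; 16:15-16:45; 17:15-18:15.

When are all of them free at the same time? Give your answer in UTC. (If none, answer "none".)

08:15-09:15, 11:45-12:45, 15:15-15:30

Zane in UTC: 08:15-16:15 (add 3h to convert from UTC-3).
Ben in UTC: 08:00-09:15, 11:45-15:30, 18:45-19:00 (add 3h to convert from UTC-3).
Kira in UTC: 08:15-09:30, 09:45-12:45, 15:15-15:45, 16:15-17:15 (subtract 1h to convert from UTC+1).
Zane ∩ Ben: 08:15-09:15, 11:45-15:30.
Zane ∩ Ben ∩ Kira: 08:15-09:15, 11:45-12:45, 15:15-15:30.
So the common availability across everyone is 08:15-09:15, 11:45-12:45, 15:15-15:30.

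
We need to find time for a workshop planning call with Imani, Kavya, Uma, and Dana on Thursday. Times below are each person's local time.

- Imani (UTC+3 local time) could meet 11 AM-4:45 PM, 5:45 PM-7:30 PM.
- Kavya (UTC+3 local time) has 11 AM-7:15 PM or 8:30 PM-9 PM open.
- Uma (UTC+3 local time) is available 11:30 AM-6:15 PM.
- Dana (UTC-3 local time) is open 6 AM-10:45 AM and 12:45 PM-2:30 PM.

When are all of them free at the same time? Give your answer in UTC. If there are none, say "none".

Imani in UTC: 08:00-13:45, 14:45-16:30 (subtract 3h to convert from UTC+3).
Kavya in UTC: 08:00-16:15, 17:30-18:00 (subtract 3h to convert from UTC+3).
Uma in UTC: 08:30-15:15 (subtract 3h to convert from UTC+3).
Dana in UTC: 09:00-13:45, 15:45-17:30 (add 3h to convert from UTC-3).
Imani ∩ Kavya: 08:00-13:45, 14:45-16:15.
Imani ∩ Kavya ∩ Uma: 08:30-13:45, 14:45-15:15.
Imani ∩ Kavya ∩ Uma ∩ Dana: 09:00-13:45.
So the common availability across everyone is 09:00-13:45.

09:00-13:45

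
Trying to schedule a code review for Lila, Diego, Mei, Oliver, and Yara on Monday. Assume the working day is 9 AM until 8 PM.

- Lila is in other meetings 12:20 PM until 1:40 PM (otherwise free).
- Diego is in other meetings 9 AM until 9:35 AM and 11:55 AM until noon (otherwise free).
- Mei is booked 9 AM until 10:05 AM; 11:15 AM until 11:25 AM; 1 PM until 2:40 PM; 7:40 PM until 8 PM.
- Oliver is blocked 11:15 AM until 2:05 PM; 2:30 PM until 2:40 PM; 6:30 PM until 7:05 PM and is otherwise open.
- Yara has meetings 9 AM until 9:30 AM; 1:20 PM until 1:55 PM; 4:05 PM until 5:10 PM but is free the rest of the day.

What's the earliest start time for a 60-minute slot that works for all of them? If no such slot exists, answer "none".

Lila free: 09:00-12:20, 13:40-20:00 (invert busy blocks within the working day).
Diego free: 09:35-11:55, 12:00-20:00 (invert busy blocks within the working day).
Mei free: 10:05-11:15, 11:25-13:00, 14:40-19:40 (invert busy blocks within the working day).
Oliver free: 09:00-11:15, 14:05-14:30, 14:40-18:30, 19:05-20:00 (invert busy blocks within the working day).
Yara free: 09:30-13:20, 13:55-16:05, 17:10-20:00 (invert busy blocks within the working day).
Lila ∩ Diego: 09:35-11:55, 12:00-12:20, 13:40-20:00.
Lila ∩ Diego ∩ Mei: 10:05-11:15, 11:25-11:55, 12:00-12:20, 14:40-19:40.
Lila ∩ Diego ∩ Mei ∩ Oliver: 10:05-11:15, 14:40-18:30, 19:05-19:40.
Lila ∩ Diego ∩ Mei ∩ Oliver ∩ Yara: 10:05-11:15, 14:40-16:05, 17:10-18:30, 19:05-19:40.
The first common window of at least 60 minutes is 10:05-11:15, so the earliest start is 10:05.

10:05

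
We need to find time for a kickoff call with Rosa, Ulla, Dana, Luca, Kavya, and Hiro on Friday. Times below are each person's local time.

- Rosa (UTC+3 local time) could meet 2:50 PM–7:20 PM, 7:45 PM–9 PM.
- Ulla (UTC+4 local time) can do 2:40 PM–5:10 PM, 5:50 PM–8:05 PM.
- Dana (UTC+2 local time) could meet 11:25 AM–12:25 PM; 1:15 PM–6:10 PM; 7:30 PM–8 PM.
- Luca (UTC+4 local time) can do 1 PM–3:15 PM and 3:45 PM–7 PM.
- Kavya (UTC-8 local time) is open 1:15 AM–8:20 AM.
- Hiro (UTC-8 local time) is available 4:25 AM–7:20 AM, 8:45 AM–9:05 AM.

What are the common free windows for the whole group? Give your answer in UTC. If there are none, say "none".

Rosa in UTC: 11:50-16:20, 16:45-18:00 (subtract 3h to convert from UTC+3).
Ulla in UTC: 10:40-13:10, 13:50-16:05 (subtract 4h to convert from UTC+4).
Dana in UTC: 09:25-10:25, 11:15-16:10, 17:30-18:00 (subtract 2h to convert from UTC+2).
Luca in UTC: 09:00-11:15, 11:45-15:00 (subtract 4h to convert from UTC+4).
Kavya in UTC: 09:15-16:20 (add 8h to convert from UTC-8).
Hiro in UTC: 12:25-15:20, 16:45-17:05 (add 8h to convert from UTC-8).
Rosa ∩ Ulla: 11:50-13:10, 13:50-16:05.
Rosa ∩ Ulla ∩ Dana: 11:50-13:10, 13:50-16:05.
Rosa ∩ Ulla ∩ Dana ∩ Luca: 11:50-13:10, 13:50-15:00.
Rosa ∩ Ulla ∩ Dana ∩ Luca ∩ Kavya: 11:50-13:10, 13:50-15:00.
Rosa ∩ Ulla ∩ Dana ∩ Luca ∩ Kavya ∩ Hiro: 12:25-13:10, 13:50-15:00.
Those are the intersection windows.

12:25-13:10, 13:50-15:00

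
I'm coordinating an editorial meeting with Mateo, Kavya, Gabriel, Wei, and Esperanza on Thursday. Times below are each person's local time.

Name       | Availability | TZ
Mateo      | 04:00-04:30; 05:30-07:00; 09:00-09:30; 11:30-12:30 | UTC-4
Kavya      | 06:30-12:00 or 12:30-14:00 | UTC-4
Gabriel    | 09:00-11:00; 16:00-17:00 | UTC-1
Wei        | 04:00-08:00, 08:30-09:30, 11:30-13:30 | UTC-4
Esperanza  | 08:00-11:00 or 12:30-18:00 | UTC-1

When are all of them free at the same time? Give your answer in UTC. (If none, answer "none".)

10:30-11:00

Mateo in UTC: 08:00-08:30, 09:30-11:00, 13:00-13:30, 15:30-16:30 (add 4h to convert from UTC-4).
Kavya in UTC: 10:30-16:00, 16:30-18:00 (add 4h to convert from UTC-4).
Gabriel in UTC: 10:00-12:00, 17:00-18:00 (add 1h to convert from UTC-1).
Wei in UTC: 08:00-12:00, 12:30-13:30, 15:30-17:30 (add 4h to convert from UTC-4).
Esperanza in UTC: 09:00-12:00, 13:30-19:00 (add 1h to convert from UTC-1).
Mateo ∩ Kavya: 10:30-11:00, 13:00-13:30, 15:30-16:00.
Mateo ∩ Kavya ∩ Gabriel: 10:30-11:00.
Mateo ∩ Kavya ∩ Gabriel ∩ Wei: 10:30-11:00.
Mateo ∩ Kavya ∩ Gabriel ∩ Wei ∩ Esperanza: 10:30-11:00.
So the common availability across everyone is 10:30-11:00.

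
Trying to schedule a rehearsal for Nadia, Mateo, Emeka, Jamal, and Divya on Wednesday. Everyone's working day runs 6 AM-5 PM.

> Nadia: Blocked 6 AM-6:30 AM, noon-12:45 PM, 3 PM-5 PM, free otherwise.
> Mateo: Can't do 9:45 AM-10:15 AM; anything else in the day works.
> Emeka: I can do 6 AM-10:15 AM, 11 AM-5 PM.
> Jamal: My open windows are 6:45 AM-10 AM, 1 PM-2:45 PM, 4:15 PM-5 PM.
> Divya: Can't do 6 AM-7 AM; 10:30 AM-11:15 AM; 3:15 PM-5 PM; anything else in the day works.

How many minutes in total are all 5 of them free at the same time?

270

Nadia free: 06:30-12:00, 12:45-15:00 (invert busy blocks within the working day).
Mateo free: 06:00-09:45, 10:15-17:00 (invert busy blocks within the working day).
Emeka free: 06:00-10:15, 11:00-17:00.
Jamal free: 06:45-10:00, 13:00-14:45, 16:15-17:00.
Divya free: 07:00-10:30, 11:15-15:15 (invert busy blocks within the working day).
Nadia ∩ Mateo: 06:30-09:45, 10:15-12:00, 12:45-15:00.
Nadia ∩ Mateo ∩ Emeka: 06:30-09:45, 11:00-12:00, 12:45-15:00.
Nadia ∩ Mateo ∩ Emeka ∩ Jamal: 06:45-09:45, 13:00-14:45.
Nadia ∩ Mateo ∩ Emeka ∩ Jamal ∩ Divya: 07:00-09:45, 13:00-14:45.
So the common availability across everyone is 07:00-09:45, 13:00-14:45.
Summing the common windows: 165 + 105 = 270 minutes.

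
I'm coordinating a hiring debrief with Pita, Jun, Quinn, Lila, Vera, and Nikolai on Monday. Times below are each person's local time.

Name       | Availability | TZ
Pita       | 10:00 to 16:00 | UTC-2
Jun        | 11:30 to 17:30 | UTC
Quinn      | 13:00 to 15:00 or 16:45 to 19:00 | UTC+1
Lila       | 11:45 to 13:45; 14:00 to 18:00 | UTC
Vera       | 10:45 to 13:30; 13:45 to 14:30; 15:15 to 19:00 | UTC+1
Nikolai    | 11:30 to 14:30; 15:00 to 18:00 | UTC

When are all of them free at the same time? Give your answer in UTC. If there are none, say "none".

12:00-12:30, 12:45-13:30, 15:45-17:30

Pita in UTC: 12:00-18:00 (add 2h to convert from UTC-2).
Jun in UTC: 11:30-17:30.
Quinn in UTC: 12:00-14:00, 15:45-18:00 (subtract 1h to convert from UTC+1).
Lila in UTC: 11:45-13:45, 14:00-18:00.
Vera in UTC: 09:45-12:30, 12:45-13:30, 14:15-18:00 (subtract 1h to convert from UTC+1).
Nikolai in UTC: 11:30-14:30, 15:00-18:00.
Pita ∩ Jun: 12:00-17:30.
Pita ∩ Jun ∩ Quinn: 12:00-14:00, 15:45-17:30.
Pita ∩ Jun ∩ Quinn ∩ Lila: 12:00-13:45, 15:45-17:30.
Pita ∩ Jun ∩ Quinn ∩ Lila ∩ Vera: 12:00-12:30, 12:45-13:30, 15:45-17:30.
Pita ∩ Jun ∩ Quinn ∩ Lila ∩ Vera ∩ Nikolai: 12:00-12:30, 12:45-13:30, 15:45-17:30.
So the common availability across everyone is 12:00-12:30, 12:45-13:30, 15:45-17:30.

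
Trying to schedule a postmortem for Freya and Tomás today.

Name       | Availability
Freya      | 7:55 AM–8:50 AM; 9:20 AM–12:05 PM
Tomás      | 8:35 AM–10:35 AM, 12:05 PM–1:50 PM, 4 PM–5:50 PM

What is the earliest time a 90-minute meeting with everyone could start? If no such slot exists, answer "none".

Freya ∩ Tomás: 08:35-08:50, 09:20-10:35.
So the common availability across everyone is 08:35-08:50, 09:20-10:35.
No common window is at least 90 minutes long.

none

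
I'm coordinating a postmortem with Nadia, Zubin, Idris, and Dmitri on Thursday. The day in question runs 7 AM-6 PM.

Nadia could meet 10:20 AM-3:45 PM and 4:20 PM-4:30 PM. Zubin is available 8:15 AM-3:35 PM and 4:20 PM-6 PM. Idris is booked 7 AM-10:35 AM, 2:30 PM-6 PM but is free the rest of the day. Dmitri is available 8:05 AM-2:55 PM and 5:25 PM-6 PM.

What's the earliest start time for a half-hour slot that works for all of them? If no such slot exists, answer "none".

10:35

Nadia free: 10:20-15:45, 16:20-16:30.
Zubin free: 08:15-15:35, 16:20-18:00.
Idris free: 10:35-14:30 (invert busy blocks within the working day).
Dmitri free: 08:05-14:55, 17:25-18:00.
Nadia ∩ Zubin: 10:20-15:35, 16:20-16:30.
Nadia ∩ Zubin ∩ Idris: 10:35-14:30.
Nadia ∩ Zubin ∩ Idris ∩ Dmitri: 10:35-14:30.
The first common window of at least 30 minutes is 10:35-14:30, so the earliest start is 10:35.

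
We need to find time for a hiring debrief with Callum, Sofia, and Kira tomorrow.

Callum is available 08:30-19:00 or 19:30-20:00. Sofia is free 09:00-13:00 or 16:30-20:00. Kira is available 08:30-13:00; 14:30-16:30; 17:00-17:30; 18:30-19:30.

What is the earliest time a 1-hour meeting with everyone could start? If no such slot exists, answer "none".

Callum ∩ Sofia: 09:00-13:00, 16:30-19:00, 19:30-20:00.
Callum ∩ Sofia ∩ Kira: 09:00-13:00, 17:00-17:30, 18:30-19:00.
The first common window of at least 60 minutes is 09:00-13:00, so the earliest start is 09:00.

09:00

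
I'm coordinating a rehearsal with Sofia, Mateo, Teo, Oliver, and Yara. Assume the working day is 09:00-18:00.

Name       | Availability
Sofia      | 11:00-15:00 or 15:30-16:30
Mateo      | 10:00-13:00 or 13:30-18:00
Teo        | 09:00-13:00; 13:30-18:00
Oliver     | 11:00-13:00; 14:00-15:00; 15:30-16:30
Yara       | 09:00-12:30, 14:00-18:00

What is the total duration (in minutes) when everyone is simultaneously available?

Sofia ∩ Mateo: 11:00-13:00, 13:30-15:00, 15:30-16:30.
Sofia ∩ Mateo ∩ Teo: 11:00-13:00, 13:30-15:00, 15:30-16:30.
Sofia ∩ Mateo ∩ Teo ∩ Oliver: 11:00-13:00, 14:00-15:00, 15:30-16:30.
Sofia ∩ Mateo ∩ Teo ∩ Oliver ∩ Yara: 11:00-12:30, 14:00-15:00, 15:30-16:30.
Summing the common windows: 90 + 60 + 60 = 210 minutes.

210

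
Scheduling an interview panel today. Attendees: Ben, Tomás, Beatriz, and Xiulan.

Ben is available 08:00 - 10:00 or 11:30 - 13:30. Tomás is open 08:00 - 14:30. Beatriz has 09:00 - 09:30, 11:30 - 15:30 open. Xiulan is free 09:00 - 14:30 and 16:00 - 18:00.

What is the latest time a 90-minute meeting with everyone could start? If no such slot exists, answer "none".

Ben ∩ Tomás: 08:00-10:00, 11:30-13:30.
Ben ∩ Tomás ∩ Beatriz: 09:00-09:30, 11:30-13:30.
Ben ∩ Tomás ∩ Beatriz ∩ Xiulan: 09:00-09:30, 11:30-13:30.
The last common window of at least 90 minutes is 11:30-13:30; a 90-minute meeting can start as late as 12:00 and still end by 13:30.

12:00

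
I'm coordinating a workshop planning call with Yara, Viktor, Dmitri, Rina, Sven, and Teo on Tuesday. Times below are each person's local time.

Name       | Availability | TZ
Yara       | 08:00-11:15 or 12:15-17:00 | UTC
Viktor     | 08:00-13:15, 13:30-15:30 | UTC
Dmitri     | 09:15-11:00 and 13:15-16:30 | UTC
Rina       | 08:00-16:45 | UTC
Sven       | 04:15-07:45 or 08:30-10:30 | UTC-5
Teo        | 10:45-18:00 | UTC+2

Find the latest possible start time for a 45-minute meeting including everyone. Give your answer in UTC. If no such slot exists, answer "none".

Yara in UTC: 08:00-11:15, 12:15-17:00.
Viktor in UTC: 08:00-13:15, 13:30-15:30.
Dmitri in UTC: 09:15-11:00, 13:15-16:30.
Rina in UTC: 08:00-16:45.
Sven in UTC: 09:15-12:45, 13:30-15:30 (add 5h to convert from UTC-5).
Teo in UTC: 08:45-16:00 (subtract 2h to convert from UTC+2).
Yara ∩ Viktor: 08:00-11:15, 12:15-13:15, 13:30-15:30.
Yara ∩ Viktor ∩ Dmitri: 09:15-11:00, 13:30-15:30.
Yara ∩ Viktor ∩ Dmitri ∩ Rina: 09:15-11:00, 13:30-15:30.
Yara ∩ Viktor ∩ Dmitri ∩ Rina ∩ Sven: 09:15-11:00, 13:30-15:30.
Yara ∩ Viktor ∩ Dmitri ∩ Rina ∩ Sven ∩ Teo: 09:15-11:00, 13:30-15:30.
The last common window of at least 45 minutes is 13:30-15:30; a 45-minute meeting can start as late as 14:45 and still end by 15:30.

14:45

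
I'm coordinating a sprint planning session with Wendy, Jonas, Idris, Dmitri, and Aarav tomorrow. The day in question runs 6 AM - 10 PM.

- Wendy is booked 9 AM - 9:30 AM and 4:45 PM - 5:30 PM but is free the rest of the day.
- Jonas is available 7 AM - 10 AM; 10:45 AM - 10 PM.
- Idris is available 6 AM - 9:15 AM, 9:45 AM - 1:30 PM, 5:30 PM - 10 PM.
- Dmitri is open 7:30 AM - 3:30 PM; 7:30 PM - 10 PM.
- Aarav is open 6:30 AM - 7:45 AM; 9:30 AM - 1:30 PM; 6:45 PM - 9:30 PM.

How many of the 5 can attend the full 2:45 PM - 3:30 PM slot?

3

Wendy free: 06:00-09:00, 09:30-16:45, 17:30-22:00 (invert busy blocks within the working day).
Jonas free: 07:00-10:00, 10:45-22:00.
Idris free: 06:00-09:15, 09:45-13:30, 17:30-22:00.
Dmitri free: 07:30-15:30, 19:30-22:00.
Aarav free: 06:30-07:45, 09:30-13:30, 18:45-21:30.
Wendy, Jonas, and Dmitri can make the full 14:45-15:30 slot — that's 3.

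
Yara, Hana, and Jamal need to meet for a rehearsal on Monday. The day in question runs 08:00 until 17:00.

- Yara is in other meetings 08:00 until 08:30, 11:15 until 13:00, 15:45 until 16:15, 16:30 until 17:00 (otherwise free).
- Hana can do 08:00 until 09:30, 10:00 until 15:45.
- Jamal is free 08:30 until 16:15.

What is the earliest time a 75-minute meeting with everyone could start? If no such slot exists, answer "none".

Yara free: 08:30-11:15, 13:00-15:45, 16:15-16:30 (invert busy blocks within the working day).
Hana free: 08:00-09:30, 10:00-15:45.
Jamal free: 08:30-16:15.
Yara ∩ Hana: 08:30-09:30, 10:00-11:15, 13:00-15:45.
Yara ∩ Hana ∩ Jamal: 08:30-09:30, 10:00-11:15, 13:00-15:45.
The first common window of at least 75 minutes is 10:00-11:15, so the earliest start is 10:00.

10:00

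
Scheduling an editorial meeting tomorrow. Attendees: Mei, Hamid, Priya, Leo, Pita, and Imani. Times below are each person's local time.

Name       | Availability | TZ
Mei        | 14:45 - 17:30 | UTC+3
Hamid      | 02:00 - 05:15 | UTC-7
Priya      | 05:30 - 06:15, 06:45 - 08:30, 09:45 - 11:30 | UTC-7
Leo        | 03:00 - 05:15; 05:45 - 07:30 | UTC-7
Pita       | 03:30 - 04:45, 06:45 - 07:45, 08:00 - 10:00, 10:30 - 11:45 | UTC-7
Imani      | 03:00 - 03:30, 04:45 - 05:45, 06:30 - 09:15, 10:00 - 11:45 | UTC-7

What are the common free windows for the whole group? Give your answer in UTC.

none

Mei in UTC: 11:45-14:30 (subtract 3h to convert from UTC+3).
Hamid in UTC: 09:00-12:15 (add 7h to convert from UTC-7).
Priya in UTC: 12:30-13:15, 13:45-15:30, 16:45-18:30 (add 7h to convert from UTC-7).
Leo in UTC: 10:00-12:15, 12:45-14:30 (add 7h to convert from UTC-7).
Pita in UTC: 10:30-11:45, 13:45-14:45, 15:00-17:00, 17:30-18:45 (add 7h to convert from UTC-7).
Imani in UTC: 10:00-10:30, 11:45-12:45, 13:30-16:15, 17:00-18:45 (add 7h to convert from UTC-7).
Mei ∩ Hamid: 11:45-12:15.
Mei ∩ Hamid ∩ Priya: ∅.
Mei ∩ Hamid ∩ Priya ∩ Leo: ∅.
Mei ∩ Hamid ∩ Priya ∩ Leo ∩ Pita: ∅.
Mei ∩ Hamid ∩ Priya ∩ Leo ∩ Pita ∩ Imani: ∅.
There is no time when everyone is free.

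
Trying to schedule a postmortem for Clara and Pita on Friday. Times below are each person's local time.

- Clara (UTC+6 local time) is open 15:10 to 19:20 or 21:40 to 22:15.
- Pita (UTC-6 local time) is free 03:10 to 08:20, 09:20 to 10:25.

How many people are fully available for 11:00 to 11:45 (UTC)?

Clara in UTC: 09:10-13:20, 15:40-16:15 (subtract 6h to convert from UTC+6).
Pita in UTC: 09:10-14:20, 15:20-16:25 (add 6h to convert from UTC-6).
Clara and Pita can make the full 11:00-11:45 slot — that's 2.

2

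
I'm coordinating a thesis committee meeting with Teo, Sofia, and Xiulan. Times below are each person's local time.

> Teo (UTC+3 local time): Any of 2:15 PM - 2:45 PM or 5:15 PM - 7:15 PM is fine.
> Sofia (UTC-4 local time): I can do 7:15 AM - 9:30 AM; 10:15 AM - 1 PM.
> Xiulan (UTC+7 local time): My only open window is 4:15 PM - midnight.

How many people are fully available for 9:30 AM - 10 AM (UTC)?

Teo in UTC: 11:15-11:45, 14:15-16:15 (subtract 3h to convert from UTC+3).
Sofia in UTC: 11:15-13:30, 14:15-17:00 (add 4h to convert from UTC-4).
Xiulan in UTC: 09:15-17:00 (subtract 7h to convert from UTC+7).
Xiulan can make the full 09:30-10:00 slot — that's 1.

1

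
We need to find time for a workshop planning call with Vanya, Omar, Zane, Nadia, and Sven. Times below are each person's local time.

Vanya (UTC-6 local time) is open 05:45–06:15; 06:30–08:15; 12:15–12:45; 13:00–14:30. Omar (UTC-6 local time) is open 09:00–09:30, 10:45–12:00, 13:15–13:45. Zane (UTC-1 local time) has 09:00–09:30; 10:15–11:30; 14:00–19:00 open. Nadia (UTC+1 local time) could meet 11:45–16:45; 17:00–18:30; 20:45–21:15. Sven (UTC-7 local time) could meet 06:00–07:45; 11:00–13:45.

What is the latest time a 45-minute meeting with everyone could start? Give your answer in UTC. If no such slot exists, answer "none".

Vanya in UTC: 11:45-12:15, 12:30-14:15, 18:15-18:45, 19:00-20:30 (add 6h to convert from UTC-6).
Omar in UTC: 15:00-15:30, 16:45-18:00, 19:15-19:45 (add 6h to convert from UTC-6).
Zane in UTC: 10:00-10:30, 11:15-12:30, 15:00-20:00 (add 1h to convert from UTC-1).
Nadia in UTC: 10:45-15:45, 16:00-17:30, 19:45-20:15 (subtract 1h to convert from UTC+1).
Sven in UTC: 13:00-14:45, 18:00-20:45 (add 7h to convert from UTC-7).
Vanya ∩ Omar: 19:15-19:45.
Vanya ∩ Omar ∩ Zane: 19:15-19:45.
Vanya ∩ Omar ∩ Zane ∩ Nadia: ∅.
Vanya ∩ Omar ∩ Zane ∩ Nadia ∩ Sven: ∅.
There is no time when everyone is free.
No common window is at least 45 minutes long.

none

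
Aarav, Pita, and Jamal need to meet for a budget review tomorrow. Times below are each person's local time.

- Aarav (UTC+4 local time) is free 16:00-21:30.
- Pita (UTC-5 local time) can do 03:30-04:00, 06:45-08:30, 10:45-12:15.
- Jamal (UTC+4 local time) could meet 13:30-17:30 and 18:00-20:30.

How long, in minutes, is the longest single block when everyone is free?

Aarav in UTC: 12:00-17:30 (subtract 4h to convert from UTC+4).
Pita in UTC: 08:30-09:00, 11:45-13:30, 15:45-17:15 (add 5h to convert from UTC-5).
Jamal in UTC: 09:30-13:30, 14:00-16:30 (subtract 4h to convert from UTC+4).
Aarav ∩ Pita: 12:00-13:30, 15:45-17:15.
Aarav ∩ Pita ∩ Jamal: 12:00-13:30, 15:45-16:30.
The longest is 12:00-13:30 at 90 minutes.

90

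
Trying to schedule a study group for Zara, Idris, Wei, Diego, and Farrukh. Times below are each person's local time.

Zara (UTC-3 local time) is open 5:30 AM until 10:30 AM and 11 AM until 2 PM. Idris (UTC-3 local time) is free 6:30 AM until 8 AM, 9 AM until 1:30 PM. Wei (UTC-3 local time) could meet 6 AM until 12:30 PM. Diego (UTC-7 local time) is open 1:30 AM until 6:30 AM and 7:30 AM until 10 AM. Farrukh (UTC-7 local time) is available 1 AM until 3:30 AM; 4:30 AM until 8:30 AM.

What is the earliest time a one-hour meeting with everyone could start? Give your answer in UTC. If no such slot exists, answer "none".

09:30

Zara in UTC: 08:30-13:30, 14:00-17:00 (add 3h to convert from UTC-3).
Idris in UTC: 09:30-11:00, 12:00-16:30 (add 3h to convert from UTC-3).
Wei in UTC: 09:00-15:30 (add 3h to convert from UTC-3).
Diego in UTC: 08:30-13:30, 14:30-17:00 (add 7h to convert from UTC-7).
Farrukh in UTC: 08:00-10:30, 11:30-15:30 (add 7h to convert from UTC-7).
Zara ∩ Idris: 09:30-11:00, 12:00-13:30, 14:00-16:30.
Zara ∩ Idris ∩ Wei: 09:30-11:00, 12:00-13:30, 14:00-15:30.
Zara ∩ Idris ∩ Wei ∩ Diego: 09:30-11:00, 12:00-13:30, 14:30-15:30.
Zara ∩ Idris ∩ Wei ∩ Diego ∩ Farrukh: 09:30-10:30, 12:00-13:30, 14:30-15:30.
Those are the intersection windows.
The first common window of at least 60 minutes is 09:30-10:30, so the earliest start is 09:30.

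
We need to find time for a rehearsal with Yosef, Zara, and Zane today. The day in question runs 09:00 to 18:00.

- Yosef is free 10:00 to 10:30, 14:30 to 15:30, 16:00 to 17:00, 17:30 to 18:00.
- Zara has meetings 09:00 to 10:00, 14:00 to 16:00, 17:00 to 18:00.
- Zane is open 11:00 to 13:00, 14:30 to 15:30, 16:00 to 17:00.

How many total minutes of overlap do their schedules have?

60

Yosef free: 10:00-10:30, 14:30-15:30, 16:00-17:00, 17:30-18:00.
Zara free: 10:00-14:00, 16:00-17:00 (invert busy blocks within the working day).
Zane free: 11:00-13:00, 14:30-15:30, 16:00-17:00.
Yosef ∩ Zara: 10:00-10:30, 16:00-17:00.
Yosef ∩ Zara ∩ Zane: 16:00-17:00.
So the common availability across everyone is 16:00-17:00.
That's a single block of 60 minutes.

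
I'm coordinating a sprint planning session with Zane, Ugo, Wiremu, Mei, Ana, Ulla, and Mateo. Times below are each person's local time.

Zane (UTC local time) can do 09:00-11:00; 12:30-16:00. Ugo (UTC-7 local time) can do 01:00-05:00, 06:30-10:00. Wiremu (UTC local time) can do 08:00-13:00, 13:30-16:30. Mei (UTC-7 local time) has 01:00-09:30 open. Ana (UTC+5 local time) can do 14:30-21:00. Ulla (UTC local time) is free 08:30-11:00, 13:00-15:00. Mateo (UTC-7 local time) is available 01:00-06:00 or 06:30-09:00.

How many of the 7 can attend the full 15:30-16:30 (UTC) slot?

3

Zane in UTC: 09:00-11:00, 12:30-16:00.
Ugo in UTC: 08:00-12:00, 13:30-17:00 (add 7h to convert from UTC-7).
Wiremu in UTC: 08:00-13:00, 13:30-16:30.
Mei in UTC: 08:00-16:30 (add 7h to convert from UTC-7).
Ana in UTC: 09:30-16:00 (subtract 5h to convert from UTC+5).
Ulla in UTC: 08:30-11:00, 13:00-15:00.
Mateo in UTC: 08:00-13:00, 13:30-16:00 (add 7h to convert from UTC-7).
Ugo, Wiremu, and Mei can make the full 15:30-16:30 slot — that's 3.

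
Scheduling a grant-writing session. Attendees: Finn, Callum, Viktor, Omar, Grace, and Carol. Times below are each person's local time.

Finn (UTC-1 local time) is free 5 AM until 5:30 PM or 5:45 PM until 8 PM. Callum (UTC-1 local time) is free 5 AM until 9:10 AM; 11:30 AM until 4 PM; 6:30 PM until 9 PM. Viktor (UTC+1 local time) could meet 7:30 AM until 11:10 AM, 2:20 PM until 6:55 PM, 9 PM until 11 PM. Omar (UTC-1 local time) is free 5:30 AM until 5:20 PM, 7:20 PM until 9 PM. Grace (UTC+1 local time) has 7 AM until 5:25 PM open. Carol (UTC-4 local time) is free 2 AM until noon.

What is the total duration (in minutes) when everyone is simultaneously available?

380

Finn in UTC: 06:00-18:30, 18:45-21:00 (add 1h to convert from UTC-1).
Callum in UTC: 06:00-10:10, 12:30-17:00, 19:30-22:00 (add 1h to convert from UTC-1).
Viktor in UTC: 06:30-10:10, 13:20-17:55, 20:00-22:00 (subtract 1h to convert from UTC+1).
Omar in UTC: 06:30-18:20, 20:20-22:00 (add 1h to convert from UTC-1).
Grace in UTC: 06:00-16:25 (subtract 1h to convert from UTC+1).
Carol in UTC: 06:00-16:00 (add 4h to convert from UTC-4).
Finn ∩ Callum: 06:00-10:10, 12:30-17:00, 19:30-21:00.
Finn ∩ Callum ∩ Viktor: 06:30-10:10, 13:20-17:00, 20:00-21:00.
Finn ∩ Callum ∩ Viktor ∩ Omar: 06:30-10:10, 13:20-17:00, 20:20-21:00.
Finn ∩ Callum ∩ Viktor ∩ Omar ∩ Grace: 06:30-10:10, 13:20-16:25.
Finn ∩ Callum ∩ Viktor ∩ Omar ∩ Grace ∩ Carol: 06:30-10:10, 13:20-16:00.
Summing the common windows: 220 + 160 = 380 minutes.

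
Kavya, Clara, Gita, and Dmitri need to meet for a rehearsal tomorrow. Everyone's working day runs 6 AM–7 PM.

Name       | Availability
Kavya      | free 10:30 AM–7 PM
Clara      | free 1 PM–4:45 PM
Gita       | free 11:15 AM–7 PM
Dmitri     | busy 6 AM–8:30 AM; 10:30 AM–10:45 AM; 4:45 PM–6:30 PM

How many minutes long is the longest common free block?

Kavya free: 10:30-19:00.
Clara free: 13:00-16:45.
Gita free: 11:15-19:00.
Dmitri free: 08:30-10:30, 10:45-16:45, 18:30-19:00 (invert busy blocks within the working day).
Kavya ∩ Clara: 13:00-16:45.
Kavya ∩ Clara ∩ Gita: 13:00-16:45.
Kavya ∩ Clara ∩ Gita ∩ Dmitri: 13:00-16:45.
Those are the intersection windows.
The longest is 13:00-16:45 at 225 minutes.

225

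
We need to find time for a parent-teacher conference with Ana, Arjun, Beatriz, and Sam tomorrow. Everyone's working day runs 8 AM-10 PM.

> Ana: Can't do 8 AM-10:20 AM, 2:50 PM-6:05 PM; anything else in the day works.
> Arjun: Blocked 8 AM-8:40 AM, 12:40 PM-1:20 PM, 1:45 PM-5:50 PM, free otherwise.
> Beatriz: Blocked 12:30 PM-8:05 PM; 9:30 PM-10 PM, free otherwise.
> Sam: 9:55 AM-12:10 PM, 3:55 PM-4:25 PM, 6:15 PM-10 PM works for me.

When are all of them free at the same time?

Ana free: 10:20-14:50, 18:05-22:00 (invert busy blocks within the working day).
Arjun free: 08:40-12:40, 13:20-13:45, 17:50-22:00 (invert busy blocks within the working day).
Beatriz free: 08:00-12:30, 20:05-21:30 (invert busy blocks within the working day).
Sam free: 09:55-12:10, 15:55-16:25, 18:15-22:00.
Ana ∩ Arjun: 10:20-12:40, 13:20-13:45, 18:05-22:00.
Ana ∩ Arjun ∩ Beatriz: 10:20-12:30, 20:05-21:30.
Ana ∩ Arjun ∩ Beatriz ∩ Sam: 10:20-12:10, 20:05-21:30.
Those are the intersection windows.

10:20-12:10, 20:05-21:30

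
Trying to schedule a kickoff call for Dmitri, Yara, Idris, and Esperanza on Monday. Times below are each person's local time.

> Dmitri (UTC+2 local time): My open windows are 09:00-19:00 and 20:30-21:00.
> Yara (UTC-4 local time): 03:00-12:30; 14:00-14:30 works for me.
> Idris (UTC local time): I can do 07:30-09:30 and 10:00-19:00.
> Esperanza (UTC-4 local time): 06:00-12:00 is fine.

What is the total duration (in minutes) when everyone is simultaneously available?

360

Dmitri in UTC: 07:00-17:00, 18:30-19:00 (subtract 2h to convert from UTC+2).
Yara in UTC: 07:00-16:30, 18:00-18:30 (add 4h to convert from UTC-4).
Idris in UTC: 07:30-09:30, 10:00-19:00.
Esperanza in UTC: 10:00-16:00 (add 4h to convert from UTC-4).
Dmitri ∩ Yara: 07:00-16:30.
Dmitri ∩ Yara ∩ Idris: 07:30-09:30, 10:00-16:30.
Dmitri ∩ Yara ∩ Idris ∩ Esperanza: 10:00-16:00.
Those are the intersection windows.
That's a single block of 360 minutes.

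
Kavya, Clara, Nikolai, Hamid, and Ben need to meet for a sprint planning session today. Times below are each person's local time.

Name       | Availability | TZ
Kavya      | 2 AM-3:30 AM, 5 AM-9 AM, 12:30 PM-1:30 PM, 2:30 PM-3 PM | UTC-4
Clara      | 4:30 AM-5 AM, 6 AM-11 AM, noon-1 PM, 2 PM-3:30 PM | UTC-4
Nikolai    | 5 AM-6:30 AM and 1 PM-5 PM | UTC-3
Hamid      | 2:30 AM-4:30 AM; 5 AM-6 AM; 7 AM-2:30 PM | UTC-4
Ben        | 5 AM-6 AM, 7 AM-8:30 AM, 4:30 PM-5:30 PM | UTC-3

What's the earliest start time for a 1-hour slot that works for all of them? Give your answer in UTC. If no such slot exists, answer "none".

none

Kavya in UTC: 06:00-07:30, 09:00-13:00, 16:30-17:30, 18:30-19:00 (add 4h to convert from UTC-4).
Clara in UTC: 08:30-09:00, 10:00-15:00, 16:00-17:00, 18:00-19:30 (add 4h to convert from UTC-4).
Nikolai in UTC: 08:00-09:30, 16:00-20:00 (add 3h to convert from UTC-3).
Hamid in UTC: 06:30-08:30, 09:00-10:00, 11:00-18:30 (add 4h to convert from UTC-4).
Ben in UTC: 08:00-09:00, 10:00-11:30, 19:30-20:30 (add 3h to convert from UTC-3).
Kavya ∩ Clara: 10:00-13:00, 16:30-17:00, 18:30-19:00.
Kavya ∩ Clara ∩ Nikolai: 16:30-17:00, 18:30-19:00.
Kavya ∩ Clara ∩ Nikolai ∩ Hamid: 16:30-17:00.
Kavya ∩ Clara ∩ Nikolai ∩ Hamid ∩ Ben: ∅.
There is no time when everyone is free.
No common window is at least 60 minutes long.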